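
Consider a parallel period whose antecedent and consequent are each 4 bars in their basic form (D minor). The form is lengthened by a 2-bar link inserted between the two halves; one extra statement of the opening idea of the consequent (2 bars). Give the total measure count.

Basic parallel period: 4 + 4 = 8 bars.
8 (basic form) + 2 (link) + 2 (extra statement) = 12.

12 measures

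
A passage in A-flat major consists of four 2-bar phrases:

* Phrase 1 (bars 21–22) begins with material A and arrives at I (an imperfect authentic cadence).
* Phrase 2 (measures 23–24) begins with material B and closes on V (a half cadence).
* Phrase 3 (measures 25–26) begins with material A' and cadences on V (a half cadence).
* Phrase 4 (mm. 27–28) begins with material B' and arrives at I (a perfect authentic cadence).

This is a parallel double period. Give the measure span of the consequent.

measures 25–28

In a double period the first pair of phrases (ending half cadence) is the large antecedent and the second pair (ending perfect authentic cadence) is the large consequent; the consequent is measures 25–28.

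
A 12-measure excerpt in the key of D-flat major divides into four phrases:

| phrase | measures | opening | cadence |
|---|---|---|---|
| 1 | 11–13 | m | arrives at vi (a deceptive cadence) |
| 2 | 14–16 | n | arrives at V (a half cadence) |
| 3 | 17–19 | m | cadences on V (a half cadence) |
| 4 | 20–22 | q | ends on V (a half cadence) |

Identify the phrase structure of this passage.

Phrase 4 ends with a half cadence, no stronger than phrase 2's half cadence, so the four phrases do not form a double period; nor do phrases 3–4 duplicate 1–2, so it is not a repeated period. With no phrase reaching a conclusive cadence, the passage is a phrase group.

phrase group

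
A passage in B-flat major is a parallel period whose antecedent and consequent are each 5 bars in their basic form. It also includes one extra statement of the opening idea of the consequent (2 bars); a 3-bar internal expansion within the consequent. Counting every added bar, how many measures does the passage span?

Basic parallel period: 5 + 5 = 10 bars.
10 (basic form) + 2 (extra statement) + 3 (internal expansion) = 15.

15 measures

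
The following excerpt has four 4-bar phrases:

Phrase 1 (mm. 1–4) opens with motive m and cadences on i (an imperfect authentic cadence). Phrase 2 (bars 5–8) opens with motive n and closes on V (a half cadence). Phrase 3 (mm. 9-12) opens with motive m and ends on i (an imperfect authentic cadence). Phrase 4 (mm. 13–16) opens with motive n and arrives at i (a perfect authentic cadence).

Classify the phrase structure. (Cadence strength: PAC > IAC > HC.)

Four phrases in two halves: the first half (mm. 1–8) ends with a half cadence, the second (measures 9–16) with a perfect authentic cadence — a large antecedent–consequent pair, i.e. a double period.
Phrase 3 begins with the same material as phrase 1, making it parallel.

parallel double period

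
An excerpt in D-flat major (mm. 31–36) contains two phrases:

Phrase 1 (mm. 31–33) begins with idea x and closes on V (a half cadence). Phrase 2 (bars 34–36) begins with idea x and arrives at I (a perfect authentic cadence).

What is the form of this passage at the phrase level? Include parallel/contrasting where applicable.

Phrase 1 ends with a half cadence (weaker) and phrase 2 with a perfect authentic cadence (stronger): antecedent + consequent = a period.
The two phrases open with the same material (x / x), so the period is parallel.

parallel period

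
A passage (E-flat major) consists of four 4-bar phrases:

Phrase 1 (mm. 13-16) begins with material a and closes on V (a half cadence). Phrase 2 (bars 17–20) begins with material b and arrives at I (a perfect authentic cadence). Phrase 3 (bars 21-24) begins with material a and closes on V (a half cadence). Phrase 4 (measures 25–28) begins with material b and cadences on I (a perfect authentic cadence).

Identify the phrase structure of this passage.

The cadence pattern HC–PAC–HC–PAC is weak–strong twice, and phrases 3–4 restate phrases 1–2: a period heard twice, not a double period (which would end weakly at phrase 2).

repeated period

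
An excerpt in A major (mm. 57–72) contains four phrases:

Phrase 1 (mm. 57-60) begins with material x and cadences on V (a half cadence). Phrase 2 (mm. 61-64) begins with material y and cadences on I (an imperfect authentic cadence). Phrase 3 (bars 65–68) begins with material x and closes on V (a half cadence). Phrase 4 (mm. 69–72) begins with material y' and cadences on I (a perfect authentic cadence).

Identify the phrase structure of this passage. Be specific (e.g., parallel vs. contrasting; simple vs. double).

Four phrases in two halves: the first half (measures 57–64) ends with an imperfect authentic cadence, the second (measures 65–72) with a perfect authentic cadence — a large antecedent–consequent pair, i.e. a double period.
Phrase 3 begins with the same material as phrase 1, making it parallel.

parallel double period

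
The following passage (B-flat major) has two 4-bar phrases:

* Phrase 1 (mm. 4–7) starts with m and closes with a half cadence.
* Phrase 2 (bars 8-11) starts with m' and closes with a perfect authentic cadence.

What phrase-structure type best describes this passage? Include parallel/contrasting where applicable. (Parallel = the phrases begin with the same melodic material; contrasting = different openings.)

parallel period

Phrase 1 ends with a half cadence (weaker) and phrase 2 with a perfect authentic cadence (stronger): antecedent + consequent = a period.
The two phrases open with the same material (m / m'), so the period is parallel.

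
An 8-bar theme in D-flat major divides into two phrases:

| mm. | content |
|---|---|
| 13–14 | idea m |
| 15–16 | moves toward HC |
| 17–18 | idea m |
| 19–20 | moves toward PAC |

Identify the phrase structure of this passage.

Phrase 1 ends with a half cadence (weaker) and phrase 2 with a perfect authentic cadence (stronger): antecedent + consequent = a period.
The two phrases open with the same material (m / m), so the period is parallel.

parallel period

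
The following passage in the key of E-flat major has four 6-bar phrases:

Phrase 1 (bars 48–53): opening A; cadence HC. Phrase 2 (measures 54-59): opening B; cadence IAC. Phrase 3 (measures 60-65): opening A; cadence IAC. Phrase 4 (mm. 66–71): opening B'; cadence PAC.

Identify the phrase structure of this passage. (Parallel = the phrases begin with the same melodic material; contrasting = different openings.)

parallel double period

Four phrases in two halves: the first half (mm. 48-59) ends with an imperfect authentic cadence, the second (bars 60–71) with a perfect authentic cadence — a large antecedent–consequent pair, i.e. a double period.
Phrase 3 begins with the same material as phrase 1, making it parallel.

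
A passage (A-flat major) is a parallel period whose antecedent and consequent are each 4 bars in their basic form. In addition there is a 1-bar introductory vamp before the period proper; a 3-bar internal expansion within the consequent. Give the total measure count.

Basic parallel period: 4 + 4 = 8 bars.
8 (basic form) + 1 (introduction) + 3 (internal expansion) = 12.

12 measures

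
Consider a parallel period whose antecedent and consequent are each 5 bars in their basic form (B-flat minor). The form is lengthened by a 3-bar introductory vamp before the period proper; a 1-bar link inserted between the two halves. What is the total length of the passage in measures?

14 measures

Basic parallel period: 5 + 5 = 10 bars.
10 (basic form) + 3 (introduction) + 1 (link) = 14.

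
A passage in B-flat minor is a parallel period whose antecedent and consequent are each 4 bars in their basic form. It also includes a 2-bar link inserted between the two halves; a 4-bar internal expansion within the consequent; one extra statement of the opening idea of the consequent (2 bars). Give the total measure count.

Basic parallel period: 4 + 4 = 8 bars.
8 (basic form) + 2 (link) + 4 (internal expansion) + 2 (extra statement) = 16.

16 measures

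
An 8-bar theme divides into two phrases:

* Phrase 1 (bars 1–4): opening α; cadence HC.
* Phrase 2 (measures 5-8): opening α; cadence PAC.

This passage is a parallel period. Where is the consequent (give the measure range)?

The antecedent is the phrase ending with the weaker cadence (half cadence, phrase 1) and the consequent the one ending more conclusively (perfect authentic cadence, phrase 2); the consequent is mm. 5–8.

measures 5–8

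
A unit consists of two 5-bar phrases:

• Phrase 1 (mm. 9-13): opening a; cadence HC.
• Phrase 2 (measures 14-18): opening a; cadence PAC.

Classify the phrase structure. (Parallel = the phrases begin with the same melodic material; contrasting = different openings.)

parallel period

Phrase 1 ends with a half cadence (weaker) and phrase 2 with a perfect authentic cadence (stronger): antecedent + consequent = a period.
The two phrases open with the same material (a / a), so the period is parallel.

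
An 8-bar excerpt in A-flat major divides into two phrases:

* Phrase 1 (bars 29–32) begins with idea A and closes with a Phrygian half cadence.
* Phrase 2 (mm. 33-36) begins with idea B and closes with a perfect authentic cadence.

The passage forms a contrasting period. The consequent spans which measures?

The antecedent is the phrase ending with the weaker cadence (Phrygian half cadence, phrase 1) and the consequent the one ending more conclusively (perfect authentic cadence, phrase 2); the consequent is mm. 33–36.

measures 33–36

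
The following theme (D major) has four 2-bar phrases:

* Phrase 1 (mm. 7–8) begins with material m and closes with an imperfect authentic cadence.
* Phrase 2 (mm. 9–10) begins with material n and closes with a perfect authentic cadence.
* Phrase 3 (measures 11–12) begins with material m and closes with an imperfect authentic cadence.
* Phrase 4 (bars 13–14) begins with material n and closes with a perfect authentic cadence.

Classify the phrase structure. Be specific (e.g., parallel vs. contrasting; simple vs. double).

repeated period

The cadence pattern IAC–PAC–IAC–PAC is weak–strong twice, and phrases 3–4 restate phrases 1–2: a period heard twice, not a double period (which would end weakly at phrase 2).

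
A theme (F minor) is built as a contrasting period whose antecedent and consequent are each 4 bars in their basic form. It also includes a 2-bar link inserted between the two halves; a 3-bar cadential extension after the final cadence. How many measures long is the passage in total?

13 measures

Basic contrasting period: 4 + 4 = 8 bars.
8 (basic form) + 2 (link) + 3 (cadential extension) = 13.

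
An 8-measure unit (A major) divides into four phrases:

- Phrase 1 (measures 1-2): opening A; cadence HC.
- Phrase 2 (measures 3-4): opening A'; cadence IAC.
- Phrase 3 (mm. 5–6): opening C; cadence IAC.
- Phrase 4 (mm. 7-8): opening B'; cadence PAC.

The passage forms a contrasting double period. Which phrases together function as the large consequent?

phrases 3 and 4

In a double period the first pair of phrases (ending imperfect authentic cadence) is the large antecedent and the second pair (ending perfect authentic cadence) is the large consequent; the consequent is phrases 3 and 4.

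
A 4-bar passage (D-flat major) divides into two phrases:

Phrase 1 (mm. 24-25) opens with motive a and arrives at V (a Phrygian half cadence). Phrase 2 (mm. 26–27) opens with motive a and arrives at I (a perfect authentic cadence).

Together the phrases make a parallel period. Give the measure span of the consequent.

The phrase ending with the weaker cadence (Phrygian half cadence) is the antecedent; the one ending more conclusively (perfect authentic cadence) is the consequent. The consequent is measures 26–27.

measures 26–27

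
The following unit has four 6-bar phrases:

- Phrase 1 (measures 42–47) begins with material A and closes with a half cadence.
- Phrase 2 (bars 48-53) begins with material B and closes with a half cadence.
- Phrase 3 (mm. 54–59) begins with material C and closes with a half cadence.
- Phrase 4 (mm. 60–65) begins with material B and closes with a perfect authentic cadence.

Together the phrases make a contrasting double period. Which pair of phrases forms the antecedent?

In a double period the first pair of phrases (ending half cadence) is the large antecedent and the second pair (ending perfect authentic cadence) is the large consequent; the antecedent is phrases 1 and 2.

phrases 1 and 2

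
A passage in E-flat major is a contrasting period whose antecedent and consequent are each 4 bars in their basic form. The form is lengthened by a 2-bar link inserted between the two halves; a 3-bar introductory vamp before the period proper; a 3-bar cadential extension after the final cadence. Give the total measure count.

Basic contrasting period: 4 + 4 = 8 bars.
8 (basic form) + 2 (link) + 3 (introduction) + 3 (cadential extension) = 16.

16 measures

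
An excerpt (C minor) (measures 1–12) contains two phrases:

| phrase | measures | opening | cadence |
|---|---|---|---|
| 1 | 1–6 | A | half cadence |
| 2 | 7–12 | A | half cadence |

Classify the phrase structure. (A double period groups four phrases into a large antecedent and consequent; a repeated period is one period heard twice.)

Both phrases have the same opening (A) and the same cadence (half cadence): the second is a restatement, not a consequent, so this is a repeated phrase rather than a period.

repeated phrase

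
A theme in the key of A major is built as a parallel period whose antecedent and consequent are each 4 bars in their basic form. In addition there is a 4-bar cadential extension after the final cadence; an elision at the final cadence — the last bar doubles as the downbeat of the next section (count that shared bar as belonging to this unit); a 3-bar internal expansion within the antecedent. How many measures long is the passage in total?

Basic parallel period: 4 + 4 = 8 bars.
8 (basic form) + 4 (cadential extension) + 3 (internal expansion) = 15.
The elision shares a bar with the next section but does not change this unit's count.

15 measures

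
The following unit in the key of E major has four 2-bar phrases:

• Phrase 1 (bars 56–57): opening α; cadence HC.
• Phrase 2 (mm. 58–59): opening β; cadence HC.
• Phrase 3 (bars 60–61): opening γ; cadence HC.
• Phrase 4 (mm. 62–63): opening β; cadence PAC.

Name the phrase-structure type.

Four phrases in two halves: the first half (bars 56-59) ends with a half cadence, the second (mm. 60–63) with a perfect authentic cadence — a large antecedent–consequent pair, i.e. a double period.
Phrase 3 begins with different material from phrase 1, making it contrasting.

contrasting double period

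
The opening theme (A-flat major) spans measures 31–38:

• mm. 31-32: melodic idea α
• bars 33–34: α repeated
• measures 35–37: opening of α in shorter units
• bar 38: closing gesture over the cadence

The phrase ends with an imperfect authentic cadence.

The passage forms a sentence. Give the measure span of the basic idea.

The presentation of a sentence is the basic idea (mm. 31–32) plus its repetition (measures 33–34); the basic idea is therefore measures 31-32.

measures 31–32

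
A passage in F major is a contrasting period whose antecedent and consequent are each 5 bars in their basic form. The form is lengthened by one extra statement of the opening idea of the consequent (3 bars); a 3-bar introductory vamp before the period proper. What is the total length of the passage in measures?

16 measures

Basic contrasting period: 5 + 5 = 10 bars.
10 (basic form) + 3 (extra statement) + 3 (introduction) = 16.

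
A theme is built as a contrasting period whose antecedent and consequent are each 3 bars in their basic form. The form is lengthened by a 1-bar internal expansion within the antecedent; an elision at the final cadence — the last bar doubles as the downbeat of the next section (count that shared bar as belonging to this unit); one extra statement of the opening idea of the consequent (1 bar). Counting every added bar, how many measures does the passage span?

8 measures

Basic contrasting period: 3 + 3 = 6 bars.
6 (basic form) + 1 (internal expansion) + 1 (extra statement) = 8.
The elision shares a bar with the next section but does not change this unit's count.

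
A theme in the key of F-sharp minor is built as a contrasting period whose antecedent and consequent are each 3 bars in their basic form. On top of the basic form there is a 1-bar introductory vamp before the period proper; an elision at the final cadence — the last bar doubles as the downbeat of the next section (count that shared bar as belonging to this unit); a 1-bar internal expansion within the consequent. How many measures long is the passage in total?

Basic contrasting period: 3 + 3 = 6 bars.
6 (basic form) + 1 (introduction) + 1 (internal expansion) = 8.
The elision shares a bar with the next section but does not change this unit's count.

8 measures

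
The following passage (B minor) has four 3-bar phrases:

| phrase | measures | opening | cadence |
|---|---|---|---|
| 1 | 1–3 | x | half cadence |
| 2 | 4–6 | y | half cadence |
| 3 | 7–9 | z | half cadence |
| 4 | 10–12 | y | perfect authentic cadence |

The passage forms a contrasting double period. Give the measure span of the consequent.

In a double period the first pair of phrases (ending half cadence) is the large antecedent and the second pair (ending perfect authentic cadence) is the large consequent; the consequent is measures 7–12.

measures 7–12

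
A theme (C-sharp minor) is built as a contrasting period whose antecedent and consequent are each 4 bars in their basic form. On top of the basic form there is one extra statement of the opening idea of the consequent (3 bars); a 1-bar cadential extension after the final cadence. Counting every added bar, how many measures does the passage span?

Basic contrasting period: 4 + 4 = 8 bars.
8 (basic form) + 3 (extra statement) + 1 (cadential extension) = 12.

12 measures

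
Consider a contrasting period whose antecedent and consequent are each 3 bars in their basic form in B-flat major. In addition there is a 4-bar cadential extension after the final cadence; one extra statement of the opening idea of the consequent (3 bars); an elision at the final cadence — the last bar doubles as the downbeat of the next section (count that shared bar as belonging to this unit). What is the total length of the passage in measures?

13 measures

Basic contrasting period: 3 + 3 = 6 bars.
6 (basic form) + 4 (cadential extension) + 3 (extra statement) = 13.
The elision shares a bar with the next section but does not change this unit's count.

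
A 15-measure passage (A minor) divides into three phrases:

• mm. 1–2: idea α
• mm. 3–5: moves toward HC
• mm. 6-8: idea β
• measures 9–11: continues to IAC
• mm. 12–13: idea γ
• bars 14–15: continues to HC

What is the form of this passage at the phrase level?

The final phrase closes with a half cadence, which is not stronger than the preceding imperfect authentic cadence; the 3 phrases lack an overall antecedent–consequent design and so form a phrase group.

phrase group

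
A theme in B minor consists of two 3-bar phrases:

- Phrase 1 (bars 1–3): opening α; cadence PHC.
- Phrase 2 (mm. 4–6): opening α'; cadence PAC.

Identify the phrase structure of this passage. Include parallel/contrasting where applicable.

parallel period

Phrase 1 ends with a Phrygian half cadence (weaker) and phrase 2 with a perfect authentic cadence (stronger): antecedent + consequent = a period.
The two phrases open with the same material (α / α'), so the period is parallel.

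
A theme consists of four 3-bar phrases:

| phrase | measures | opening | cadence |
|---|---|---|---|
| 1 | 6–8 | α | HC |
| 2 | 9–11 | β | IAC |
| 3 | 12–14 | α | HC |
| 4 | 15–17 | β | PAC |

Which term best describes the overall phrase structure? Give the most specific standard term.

parallel double period

Four phrases in two halves: the first half (bars 6–11) ends with an imperfect authentic cadence, the second (bars 12–17) with a perfect authentic cadence — a large antecedent–consequent pair, i.e. a double period.
Phrase 3 begins with the same material as phrase 1, making it parallel.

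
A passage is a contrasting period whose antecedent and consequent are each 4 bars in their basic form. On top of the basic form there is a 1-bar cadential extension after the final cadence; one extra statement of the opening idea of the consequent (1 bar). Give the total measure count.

10 measures

Basic contrasting period: 4 + 4 = 8 bars.
8 (basic form) + 1 (cadential extension) + 1 (extra statement) = 10.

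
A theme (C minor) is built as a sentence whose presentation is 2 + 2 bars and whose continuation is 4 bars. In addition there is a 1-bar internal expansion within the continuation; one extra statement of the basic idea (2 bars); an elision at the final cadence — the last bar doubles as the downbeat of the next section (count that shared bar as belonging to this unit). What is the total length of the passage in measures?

Basic sentence: 2 + 2 + 4 = 8 bars.
8 (basic form) + 1 (internal expansion) + 2 (extra statement) = 11.
The elision shares a bar with the next section but does not change this unit's count.

11 measures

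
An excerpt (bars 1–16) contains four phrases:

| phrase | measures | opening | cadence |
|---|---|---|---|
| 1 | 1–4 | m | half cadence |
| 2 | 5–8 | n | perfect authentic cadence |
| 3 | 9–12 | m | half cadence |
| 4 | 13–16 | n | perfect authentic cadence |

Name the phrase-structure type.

repeated period

The cadence pattern HC–PAC–HC–PAC is weak–strong twice, and phrases 3–4 restate phrases 1–2: a period heard twice, not a double period (which would end weakly at phrase 2).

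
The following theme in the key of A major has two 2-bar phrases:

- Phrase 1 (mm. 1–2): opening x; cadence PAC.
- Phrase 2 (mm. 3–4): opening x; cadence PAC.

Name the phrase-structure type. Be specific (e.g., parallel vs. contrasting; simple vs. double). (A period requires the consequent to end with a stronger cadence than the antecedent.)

Both phrases have the same opening (x) and the same cadence (perfect authentic cadence): the second is a restatement, not a consequent, so this is a repeated phrase rather than a period.

repeated phrase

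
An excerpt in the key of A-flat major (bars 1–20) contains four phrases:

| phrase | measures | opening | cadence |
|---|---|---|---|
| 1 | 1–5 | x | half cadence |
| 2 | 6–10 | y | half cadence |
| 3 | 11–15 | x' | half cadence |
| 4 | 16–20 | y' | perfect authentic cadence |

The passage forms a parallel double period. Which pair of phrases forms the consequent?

In a double period the first pair of phrases (ending half cadence) is the large antecedent and the second pair (ending perfect authentic cadence) is the large consequent; the consequent is phrases 3 and 4.

phrases 3 and 4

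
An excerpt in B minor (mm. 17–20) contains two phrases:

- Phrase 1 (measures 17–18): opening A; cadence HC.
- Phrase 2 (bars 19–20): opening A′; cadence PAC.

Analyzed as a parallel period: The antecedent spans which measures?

The antecedent is the phrase ending with the weaker cadence (half cadence, phrase 1) and the consequent the one ending more conclusively (perfect authentic cadence, phrase 2); the antecedent is measures 17-18.

measures 17–18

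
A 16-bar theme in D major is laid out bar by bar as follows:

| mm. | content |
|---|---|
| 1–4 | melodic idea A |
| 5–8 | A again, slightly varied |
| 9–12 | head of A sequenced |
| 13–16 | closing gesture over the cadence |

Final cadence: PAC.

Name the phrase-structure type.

sentence

Basic idea (mm. 1-4) + its repetition (bars 5–8) form the presentation; fragmentation and cadence (mm. 9-16) form the continuation — the 16-bar whole is a sentence.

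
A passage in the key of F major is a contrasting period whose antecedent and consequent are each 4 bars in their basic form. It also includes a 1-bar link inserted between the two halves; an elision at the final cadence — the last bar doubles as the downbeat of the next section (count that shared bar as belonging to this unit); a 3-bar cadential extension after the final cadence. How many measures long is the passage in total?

12 measures

Basic contrasting period: 4 + 4 = 8 bars.
8 (basic form) + 1 (link) + 3 (cadential extension) = 12.
The elision shares a bar with the next section but does not change this unit's count.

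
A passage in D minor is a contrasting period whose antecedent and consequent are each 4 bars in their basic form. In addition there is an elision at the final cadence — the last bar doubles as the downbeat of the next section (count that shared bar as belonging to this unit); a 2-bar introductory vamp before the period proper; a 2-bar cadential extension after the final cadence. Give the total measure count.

Basic contrasting period: 4 + 4 = 8 bars.
8 (basic form) + 2 (introduction) + 2 (cadential extension) = 12.
The elision shares a bar with the next section but does not change this unit's count.

12 measures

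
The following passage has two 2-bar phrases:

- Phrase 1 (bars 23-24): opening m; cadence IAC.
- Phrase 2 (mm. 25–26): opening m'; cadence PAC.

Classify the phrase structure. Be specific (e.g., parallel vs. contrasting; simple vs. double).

parallel period

Phrase 1 ends with an imperfect authentic cadence (weaker) and phrase 2 with a perfect authentic cadence (stronger): antecedent + consequent = a period.
The two phrases open with the same material (m / m'), so the period is parallel.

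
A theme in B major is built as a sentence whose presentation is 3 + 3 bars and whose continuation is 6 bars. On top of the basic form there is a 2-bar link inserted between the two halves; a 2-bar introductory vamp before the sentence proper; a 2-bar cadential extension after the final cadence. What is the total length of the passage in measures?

18 measures

Basic sentence: 3 + 3 + 6 = 12 bars.
12 (basic form) + 2 (link) + 2 (introduction) + 2 (cadential extension) = 18.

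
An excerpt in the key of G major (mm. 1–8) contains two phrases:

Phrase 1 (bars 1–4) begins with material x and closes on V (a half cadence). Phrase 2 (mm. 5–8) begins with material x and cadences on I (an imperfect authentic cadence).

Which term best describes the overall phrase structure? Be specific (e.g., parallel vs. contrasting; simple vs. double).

Phrase 1 ends with a half cadence (weaker) and phrase 2 with an imperfect authentic cadence (stronger): antecedent + consequent = a period.
The two phrases open with the same material (x / x), so the period is parallel.

parallel period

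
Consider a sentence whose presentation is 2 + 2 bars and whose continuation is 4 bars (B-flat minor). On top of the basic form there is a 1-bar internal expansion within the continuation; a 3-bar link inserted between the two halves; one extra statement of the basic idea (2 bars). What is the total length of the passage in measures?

14 measures

Basic sentence: 2 + 2 + 4 = 8 bars.
8 (basic form) + 1 (internal expansion) + 3 (link) + 2 (extra statement) = 14.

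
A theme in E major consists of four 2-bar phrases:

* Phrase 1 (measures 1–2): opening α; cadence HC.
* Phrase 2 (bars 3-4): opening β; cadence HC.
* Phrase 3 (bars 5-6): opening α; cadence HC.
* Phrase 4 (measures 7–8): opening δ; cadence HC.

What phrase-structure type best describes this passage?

Phrase 4 ends with a half cadence, no stronger than phrase 2's half cadence, so the four phrases do not form a double period; nor do phrases 3–4 duplicate 1–2, so it is not a repeated period. With no phrase reaching a conclusive cadence, the passage is a phrase group.

phrase group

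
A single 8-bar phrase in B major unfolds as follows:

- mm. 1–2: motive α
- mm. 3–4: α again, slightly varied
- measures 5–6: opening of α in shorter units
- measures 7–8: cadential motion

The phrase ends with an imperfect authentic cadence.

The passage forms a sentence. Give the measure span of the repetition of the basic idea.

measures 3–4

The presentation of a sentence is the basic idea (bars 1–2) plus its repetition (mm. 3-4); the repetition of the basic idea is therefore mm. 3-4.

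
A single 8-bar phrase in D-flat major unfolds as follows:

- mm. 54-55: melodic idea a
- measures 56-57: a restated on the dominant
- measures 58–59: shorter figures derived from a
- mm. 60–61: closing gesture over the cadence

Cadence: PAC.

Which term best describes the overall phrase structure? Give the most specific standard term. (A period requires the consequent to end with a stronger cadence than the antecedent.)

Basic idea (measures 54–55) + its repetition (mm. 56-57) form the presentation; fragmentation and cadence (measures 58-61) form the continuation — the 8-bar whole is a sentence.

sentence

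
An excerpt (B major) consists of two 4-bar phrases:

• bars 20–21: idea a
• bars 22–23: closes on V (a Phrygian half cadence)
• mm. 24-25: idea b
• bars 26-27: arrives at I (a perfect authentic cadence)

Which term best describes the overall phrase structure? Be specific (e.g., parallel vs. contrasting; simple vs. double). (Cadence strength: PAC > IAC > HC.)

Phrase 1 ends with a Phrygian half cadence (weaker) and phrase 2 with a perfect authentic cadence (stronger): antecedent + consequent = a period.
The two phrases open with different material (a / b), so the period is contrasting.

contrasting period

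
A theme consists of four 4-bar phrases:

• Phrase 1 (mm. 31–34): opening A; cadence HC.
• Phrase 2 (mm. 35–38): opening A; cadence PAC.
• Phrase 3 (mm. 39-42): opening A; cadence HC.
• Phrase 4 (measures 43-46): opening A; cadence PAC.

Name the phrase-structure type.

repeated period

The cadence pattern HC–PAC–HC–PAC is weak–strong twice, and phrases 3–4 restate phrases 1–2: a period heard twice, not a double period (which would end weakly at phrase 2).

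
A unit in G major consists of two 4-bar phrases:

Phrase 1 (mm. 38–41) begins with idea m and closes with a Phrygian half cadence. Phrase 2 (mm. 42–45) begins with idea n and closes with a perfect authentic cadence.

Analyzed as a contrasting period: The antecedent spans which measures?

measures 38–41

The antecedent is the phrase ending with the weaker cadence (Phrygian half cadence, phrase 1) and the consequent the one ending more conclusively (perfect authentic cadence, phrase 2); the antecedent is mm. 38–41.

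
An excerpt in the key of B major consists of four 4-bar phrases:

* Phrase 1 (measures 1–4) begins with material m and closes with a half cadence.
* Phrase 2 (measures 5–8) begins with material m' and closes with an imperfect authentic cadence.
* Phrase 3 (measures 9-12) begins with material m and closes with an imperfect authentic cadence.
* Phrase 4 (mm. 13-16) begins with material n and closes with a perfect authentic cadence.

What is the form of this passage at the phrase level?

Four phrases in two halves: the first half (mm. 1–8) ends with an imperfect authentic cadence, the second (mm. 9–16) with a perfect authentic cadence — a large antecedent–consequent pair, i.e. a double period.
Phrase 3 begins with the same material as phrase 1, making it parallel.

parallel double period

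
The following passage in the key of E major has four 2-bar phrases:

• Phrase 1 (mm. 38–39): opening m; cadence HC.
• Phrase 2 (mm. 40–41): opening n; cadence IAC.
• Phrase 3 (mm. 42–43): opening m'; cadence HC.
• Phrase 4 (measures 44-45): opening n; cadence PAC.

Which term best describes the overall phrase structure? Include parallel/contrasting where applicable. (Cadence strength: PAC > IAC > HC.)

parallel double period

Four phrases in two halves: the first half (measures 38–41) ends with an imperfect authentic cadence, the second (mm. 42–45) with a perfect authentic cadence — a large antecedent–consequent pair, i.e. a double period.
Phrase 3 begins with the same material as phrase 1, making it parallel.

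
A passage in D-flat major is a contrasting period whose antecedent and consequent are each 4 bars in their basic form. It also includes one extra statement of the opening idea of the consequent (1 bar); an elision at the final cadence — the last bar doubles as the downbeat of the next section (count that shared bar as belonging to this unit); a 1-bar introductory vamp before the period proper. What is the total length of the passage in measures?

Basic contrasting period: 4 + 4 = 8 bars.
8 (basic form) + 1 (extra statement) + 1 (introduction) = 10.
The elision shares a bar with the next section but does not change this unit's count.

10 measures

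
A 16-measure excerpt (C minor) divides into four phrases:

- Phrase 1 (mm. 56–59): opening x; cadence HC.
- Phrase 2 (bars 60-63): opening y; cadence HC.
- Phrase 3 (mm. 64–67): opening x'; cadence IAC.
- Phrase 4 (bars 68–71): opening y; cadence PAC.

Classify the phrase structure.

parallel double period

Four phrases in two halves: the first half (measures 56-63) ends with a half cadence, the second (mm. 64–71) with a perfect authentic cadence — a large antecedent–consequent pair, i.e. a double period.
Phrase 3 begins with the same material as phrase 1, making it parallel.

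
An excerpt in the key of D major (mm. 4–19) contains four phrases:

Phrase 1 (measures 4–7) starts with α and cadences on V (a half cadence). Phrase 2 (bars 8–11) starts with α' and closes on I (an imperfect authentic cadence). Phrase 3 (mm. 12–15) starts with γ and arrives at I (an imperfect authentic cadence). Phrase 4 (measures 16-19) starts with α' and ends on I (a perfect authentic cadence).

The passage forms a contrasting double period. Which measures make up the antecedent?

measures 4–11

In a double period the first pair of phrases (ending imperfect authentic cadence) is the large antecedent and the second pair (ending perfect authentic cadence) is the large consequent; the antecedent is measures 4–11.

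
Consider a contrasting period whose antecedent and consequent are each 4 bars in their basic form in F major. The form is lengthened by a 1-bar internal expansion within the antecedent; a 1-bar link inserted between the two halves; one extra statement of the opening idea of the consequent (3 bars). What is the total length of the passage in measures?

13 measures

Basic contrasting period: 4 + 4 = 8 bars.
8 (basic form) + 1 (internal expansion) + 1 (link) + 3 (extra statement) = 13.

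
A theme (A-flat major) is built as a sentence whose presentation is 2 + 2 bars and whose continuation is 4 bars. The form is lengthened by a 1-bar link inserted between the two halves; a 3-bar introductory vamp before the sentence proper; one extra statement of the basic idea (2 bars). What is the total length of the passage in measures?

14 measures

Basic sentence: 2 + 2 + 4 = 8 bars.
8 (basic form) + 1 (link) + 3 (introduction) + 2 (extra statement) = 14.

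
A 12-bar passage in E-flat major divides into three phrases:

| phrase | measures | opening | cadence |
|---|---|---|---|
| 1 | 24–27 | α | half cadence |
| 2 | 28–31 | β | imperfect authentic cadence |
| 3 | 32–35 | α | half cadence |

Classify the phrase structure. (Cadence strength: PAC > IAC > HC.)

The final phrase closes with a half cadence, which is not stronger than the preceding imperfect authentic cadence; the 3 phrases lack an overall antecedent–consequent design and so form a phrase group.

phrase group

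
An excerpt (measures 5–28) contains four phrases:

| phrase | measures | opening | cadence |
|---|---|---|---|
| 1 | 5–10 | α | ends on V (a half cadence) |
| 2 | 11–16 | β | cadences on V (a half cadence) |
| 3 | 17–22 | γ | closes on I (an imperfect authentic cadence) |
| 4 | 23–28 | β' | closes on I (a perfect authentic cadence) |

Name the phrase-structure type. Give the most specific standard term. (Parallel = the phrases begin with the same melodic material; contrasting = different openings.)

contrasting double period

Four phrases in two halves: the first half (bars 5–16) ends with a half cadence, the second (measures 17-28) with a perfect authentic cadence — a large antecedent–consequent pair, i.e. a double period.
Phrase 3 begins with different material from phrase 1, making it contrasting.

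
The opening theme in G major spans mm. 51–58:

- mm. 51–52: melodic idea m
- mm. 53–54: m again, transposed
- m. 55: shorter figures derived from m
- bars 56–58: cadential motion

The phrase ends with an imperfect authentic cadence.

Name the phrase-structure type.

sentence

Basic idea (measures 51-52) + its repetition (bars 53-54) form the presentation; fragmentation and cadence (mm. 55–58) form the continuation — the 8-bar whole is a sentence.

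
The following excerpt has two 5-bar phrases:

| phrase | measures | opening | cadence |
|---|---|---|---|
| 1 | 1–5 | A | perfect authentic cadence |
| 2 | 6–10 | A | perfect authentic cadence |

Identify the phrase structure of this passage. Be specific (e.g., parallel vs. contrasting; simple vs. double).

repeated phrase

Both phrases have the same opening (A) and the same cadence (perfect authentic cadence): the second is a restatement, not a consequent, so this is a repeated phrase rather than a period.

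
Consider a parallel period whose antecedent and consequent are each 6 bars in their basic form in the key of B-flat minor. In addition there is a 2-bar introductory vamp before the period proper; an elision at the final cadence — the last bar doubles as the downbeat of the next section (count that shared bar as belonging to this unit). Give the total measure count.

14 measures

Basic parallel period: 6 + 6 = 12 bars.
12 (basic form) + 2 (introduction) = 14.
The elision shares a bar with the next section but does not change this unit's count.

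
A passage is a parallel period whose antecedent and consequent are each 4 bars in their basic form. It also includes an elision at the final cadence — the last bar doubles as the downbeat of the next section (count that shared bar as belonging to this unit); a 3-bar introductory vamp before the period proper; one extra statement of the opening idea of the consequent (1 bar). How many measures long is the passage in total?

12 measures

Basic parallel period: 4 + 4 = 8 bars.
8 (basic form) + 3 (introduction) + 1 (extra statement) = 12.
The elision shares a bar with the next section but does not change this unit's count.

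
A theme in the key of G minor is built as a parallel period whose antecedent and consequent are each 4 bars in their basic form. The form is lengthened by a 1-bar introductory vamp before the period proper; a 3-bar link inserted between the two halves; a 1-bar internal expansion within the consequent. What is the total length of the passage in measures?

13 measures

Basic parallel period: 4 + 4 = 8 bars.
8 (basic form) + 1 (introduction) + 3 (link) + 1 (internal expansion) = 13.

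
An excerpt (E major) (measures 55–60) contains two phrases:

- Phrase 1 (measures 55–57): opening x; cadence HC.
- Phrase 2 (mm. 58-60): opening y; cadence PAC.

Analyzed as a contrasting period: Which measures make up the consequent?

The antecedent is the phrase ending with the weaker cadence (half cadence, phrase 1) and the consequent the one ending more conclusively (perfect authentic cadence, phrase 2); the consequent is measures 58-60.

measures 58–60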